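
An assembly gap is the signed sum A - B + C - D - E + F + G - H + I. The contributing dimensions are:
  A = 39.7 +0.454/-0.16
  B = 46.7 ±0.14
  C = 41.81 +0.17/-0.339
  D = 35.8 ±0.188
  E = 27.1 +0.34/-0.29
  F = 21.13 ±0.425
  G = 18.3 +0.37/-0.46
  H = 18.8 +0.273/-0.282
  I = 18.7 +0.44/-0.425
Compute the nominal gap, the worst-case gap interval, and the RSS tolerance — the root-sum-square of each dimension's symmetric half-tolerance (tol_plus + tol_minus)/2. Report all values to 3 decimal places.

Stack each dimension's contribution:
  +A: nom +39.700 → Σnom=39.700; wc +0.454/-0.160 → slack +0.454/-0.160; half-tol=0.307, Σhalf²=0.094249
  -B: nom -46.700 → Σnom=-7.000; wc +0.140/-0.140 → slack +0.594/-0.300; half-tol=0.140, Σhalf²=0.113849
  +C: nom +41.810 → Σnom=34.810; wc +0.170/-0.339 → slack +0.764/-0.639; half-tol=0.255, Σhalf²=0.178619
  -D: nom -35.800 → Σnom=-0.990; wc +0.188/-0.188 → slack +0.952/-0.827; half-tol=0.188, Σhalf²=0.213963
  -E: nom -27.100 → Σnom=-28.090; wc +0.290/-0.340 → slack +1.242/-1.167; half-tol=0.315, Σhalf²=0.313188
  +F: nom +21.130 → Σnom=-6.960; wc +0.425/-0.425 → slack +1.667/-1.592; half-tol=0.425, Σhalf²=0.493813
  +G: nom +18.300 → Σnom=11.340; wc +0.370/-0.460 → slack +2.037/-2.052; half-tol=0.415, Σhalf²=0.666038
  -H: nom -18.800 → Σnom=-7.460; wc +0.282/-0.273 → slack +2.319/-2.325; half-tol=0.277, Σhalf²=0.743044
  +I: nom +18.700 → Σnom=11.240; wc +0.440/-0.425 → slack +2.759/-2.750; half-tol=0.432, Σhalf²=0.930101
Nominal = 11.240. Worst-case = [11.240 - 2.750, 11.240 + 2.759] = [8.490, 13.999]. RSS = √0.930101 = 0.964.

nominal=11.240 wc=[8.490,13.999] rss=0.964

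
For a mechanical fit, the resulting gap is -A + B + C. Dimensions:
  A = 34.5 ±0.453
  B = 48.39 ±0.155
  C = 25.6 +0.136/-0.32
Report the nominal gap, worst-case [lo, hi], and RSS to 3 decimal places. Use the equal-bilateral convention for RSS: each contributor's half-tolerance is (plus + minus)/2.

Stack each dimension's contribution:
  -A: nom -34.500 → Σnom=-34.500; wc +0.453/-0.453 → slack +0.453/-0.453; half-tol=0.453, Σhalf²=0.205209
  +B: nom +48.390 → Σnom=13.890; wc +0.155/-0.155 → slack +0.608/-0.608; half-tol=0.155, Σhalf²=0.229234
  +C: nom +25.600 → Σnom=39.490; wc +0.136/-0.320 → slack +0.744/-0.928; half-tol=0.228, Σhalf²=0.281218
Nominal = 39.490. Worst-case = [39.490 - 0.928, 39.490 + 0.744] = [38.562, 40.234]. RSS = √0.281218 = 0.530.

nominal=39.490 wc=[38.562,40.234] rss=0.530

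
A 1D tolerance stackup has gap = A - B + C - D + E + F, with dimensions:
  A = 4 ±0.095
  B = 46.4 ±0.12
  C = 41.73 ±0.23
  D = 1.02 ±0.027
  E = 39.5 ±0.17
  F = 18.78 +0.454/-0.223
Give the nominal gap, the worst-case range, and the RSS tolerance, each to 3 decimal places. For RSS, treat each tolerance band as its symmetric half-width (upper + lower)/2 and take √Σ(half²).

Stack each dimension's contribution:
  +A: nom +4.000 → Σnom=4.000; wc +0.095/-0.095 → slack +0.095/-0.095; half-tol=0.095, Σhalf²=0.009025
  -B: nom -46.400 → Σnom=-42.400; wc +0.120/-0.120 → slack +0.215/-0.215; half-tol=0.120, Σhalf²=0.023425
  +C: nom +41.730 → Σnom=-0.670; wc +0.230/-0.230 → slack +0.445/-0.445; half-tol=0.230, Σhalf²=0.076325
  -D: nom -1.020 → Σnom=-1.690; wc +0.027/-0.027 → slack +0.472/-0.472; half-tol=0.027, Σhalf²=0.077054
  +E: nom +39.500 → Σnom=37.810; wc +0.170/-0.170 → slack +0.642/-0.642; half-tol=0.170, Σhalf²=0.105954
  +F: nom +18.780 → Σnom=56.590; wc +0.454/-0.223 → slack +1.096/-0.865; half-tol=0.339, Σhalf²=0.220536
Nominal = 56.590. Worst-case = [56.590 - 0.865, 56.590 + 1.096] = [55.725, 57.686]. RSS = √0.220536 = 0.470.

nominal=56.590 wc=[55.725,57.686] rss=0.470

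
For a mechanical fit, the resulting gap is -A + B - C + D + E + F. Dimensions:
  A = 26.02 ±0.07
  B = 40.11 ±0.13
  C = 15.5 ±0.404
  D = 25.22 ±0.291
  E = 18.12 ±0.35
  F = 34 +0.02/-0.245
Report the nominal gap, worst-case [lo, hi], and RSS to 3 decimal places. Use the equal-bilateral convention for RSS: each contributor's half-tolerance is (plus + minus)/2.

Stack each dimension's contribution:
  -A: nom -26.020 → Σnom=-26.020; wc +0.070/-0.070 → slack +0.070/-0.070; half-tol=0.070, Σhalf²=0.004900
  +B: nom +40.110 → Σnom=14.090; wc +0.130/-0.130 → slack +0.200/-0.200; half-tol=0.130, Σhalf²=0.021800
  -C: nom -15.500 → Σnom=-1.410; wc +0.404/-0.404 → slack +0.604/-0.604; half-tol=0.404, Σhalf²=0.185016
  +D: nom +25.220 → Σnom=23.810; wc +0.291/-0.291 → slack +0.895/-0.895; half-tol=0.291, Σhalf²=0.269697
  +E: nom +18.120 → Σnom=41.930; wc +0.350/-0.350 → slack +1.245/-1.245; half-tol=0.350, Σhalf²=0.392197
  +F: nom +34.000 → Σnom=75.930; wc +0.020/-0.245 → slack +1.265/-1.490; half-tol=0.133, Σhalf²=0.409753
Nominal = 75.930. Worst-case = [75.930 - 1.490, 75.930 + 1.265] = [74.440, 77.195]. RSS = √0.409753 = 0.640.

nominal=75.930 wc=[74.440,77.195] rss=0.640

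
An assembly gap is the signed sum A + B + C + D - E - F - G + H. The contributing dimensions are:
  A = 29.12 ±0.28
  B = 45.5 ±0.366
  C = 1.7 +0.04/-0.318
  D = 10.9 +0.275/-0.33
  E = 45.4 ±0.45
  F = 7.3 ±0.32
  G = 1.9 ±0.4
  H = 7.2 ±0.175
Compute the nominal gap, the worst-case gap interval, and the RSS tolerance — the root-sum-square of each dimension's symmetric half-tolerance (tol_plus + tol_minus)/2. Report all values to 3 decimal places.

Stack each dimension's contribution:
  +A: nom +29.120 → Σnom=29.120; wc +0.280/-0.280 → slack +0.280/-0.280; half-tol=0.280, Σhalf²=0.078400
  +B: nom +45.500 → Σnom=74.620; wc +0.366/-0.366 → slack +0.646/-0.646; half-tol=0.366, Σhalf²=0.212356
  +C: nom +1.700 → Σnom=76.320; wc +0.040/-0.318 → slack +0.686/-0.964; half-tol=0.179, Σhalf²=0.244397
  +D: nom +10.900 → Σnom=87.220; wc +0.275/-0.330 → slack +0.961/-1.294; half-tol=0.302, Σhalf²=0.335903
  -E: nom -45.400 → Σnom=41.820; wc +0.450/-0.450 → slack +1.411/-1.744; half-tol=0.450, Σhalf²=0.538403
  -F: nom -7.300 → Σnom=34.520; wc +0.320/-0.320 → slack +1.731/-2.064; half-tol=0.320, Σhalf²=0.640803
  -G: nom -1.900 → Σnom=32.620; wc +0.400/-0.400 → slack +2.131/-2.464; half-tol=0.400, Σhalf²=0.800803
  +H: nom +7.200 → Σnom=39.820; wc +0.175/-0.175 → slack +2.306/-2.639; half-tol=0.175, Σhalf²=0.831428
Nominal = 39.820. Worst-case = [39.820 - 2.639, 39.820 + 2.306] = [37.181, 42.126]. RSS = √0.831428 = 0.912.

nominal=39.820 wc=[37.181,42.126] rss=0.912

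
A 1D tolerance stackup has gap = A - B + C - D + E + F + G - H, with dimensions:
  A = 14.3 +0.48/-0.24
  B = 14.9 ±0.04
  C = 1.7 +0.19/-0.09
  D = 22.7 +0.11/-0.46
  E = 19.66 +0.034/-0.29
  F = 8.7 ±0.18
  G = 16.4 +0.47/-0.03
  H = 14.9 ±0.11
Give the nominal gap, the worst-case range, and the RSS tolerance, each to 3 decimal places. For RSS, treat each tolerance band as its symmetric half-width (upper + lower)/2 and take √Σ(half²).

nominal=8.260 wc=[7.170,10.224] rss=0.604

Stack each dimension's contribution:
  +A: nom +14.300 → Σnom=14.300; wc +0.480/-0.240 → slack +0.480/-0.240; half-tol=0.360, Σhalf²=0.129600
  -B: nom -14.900 → Σnom=-0.600; wc +0.040/-0.040 → slack +0.520/-0.280; half-tol=0.040, Σhalf²=0.131200
  +C: nom +1.700 → Σnom=1.100; wc +0.190/-0.090 → slack +0.710/-0.370; half-tol=0.140, Σhalf²=0.150800
  -D: nom -22.700 → Σnom=-21.600; wc +0.460/-0.110 → slack +1.170/-0.480; half-tol=0.285, Σhalf²=0.232025
  +E: nom +19.660 → Σnom=-1.940; wc +0.034/-0.290 → slack +1.204/-0.770; half-tol=0.162, Σhalf²=0.258269
  +F: nom +8.700 → Σnom=6.760; wc +0.180/-0.180 → slack +1.384/-0.950; half-tol=0.180, Σhalf²=0.290669
  +G: nom +16.400 → Σnom=23.160; wc +0.470/-0.030 → slack +1.854/-0.980; half-tol=0.250, Σhalf²=0.353169
  -H: nom -14.900 → Σnom=8.260; wc +0.110/-0.110 → slack +1.964/-1.090; half-tol=0.110, Σhalf²=0.365269
Nominal = 8.260. Worst-case = [8.260 - 1.090, 8.260 + 1.964] = [7.170, 10.224]. RSS = √0.365269 = 0.604.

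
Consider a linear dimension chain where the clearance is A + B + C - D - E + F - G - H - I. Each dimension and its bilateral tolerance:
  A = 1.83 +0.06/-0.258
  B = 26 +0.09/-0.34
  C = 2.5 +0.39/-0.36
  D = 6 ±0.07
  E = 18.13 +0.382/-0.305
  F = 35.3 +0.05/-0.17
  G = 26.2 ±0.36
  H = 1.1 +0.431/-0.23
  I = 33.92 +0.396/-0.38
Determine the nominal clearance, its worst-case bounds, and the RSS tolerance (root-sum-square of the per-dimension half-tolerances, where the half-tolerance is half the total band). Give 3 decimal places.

nominal=-19.720 wc=[-22.487,-17.785] rss=0.858

Stack each dimension's contribution:
  +A: nom +1.830 → Σnom=1.830; wc +0.060/-0.258 → slack +0.060/-0.258; half-tol=0.159, Σhalf²=0.025281
  +B: nom +26.000 → Σnom=27.830; wc +0.090/-0.340 → slack +0.150/-0.598; half-tol=0.215, Σhalf²=0.071506
  +C: nom +2.500 → Σnom=30.330; wc +0.390/-0.360 → slack +0.540/-0.958; half-tol=0.375, Σhalf²=0.212131
  -D: nom -6.000 → Σnom=24.330; wc +0.070/-0.070 → slack +0.610/-1.028; half-tol=0.070, Σhalf²=0.217031
  -E: nom -18.130 → Σnom=6.200; wc +0.305/-0.382 → slack +0.915/-1.410; half-tol=0.344, Σhalf²=0.335023
  +F: nom +35.300 → Σnom=41.500; wc +0.050/-0.170 → slack +0.965/-1.580; half-tol=0.110, Σhalf²=0.347123
  -G: nom -26.200 → Σnom=15.300; wc +0.360/-0.360 → slack +1.325/-1.940; half-tol=0.360, Σhalf²=0.476723
  -H: nom -1.100 → Σnom=14.200; wc +0.230/-0.431 → slack +1.555/-2.371; half-tol=0.331, Σhalf²=0.585954
  -I: nom -33.920 → Σnom=-19.720; wc +0.380/-0.396 → slack +1.935/-2.767; half-tol=0.388, Σhalf²=0.736498
Nominal = -19.720. Worst-case = [-19.720 - 2.767, -19.720 + 1.935] = [-22.487, -17.785]. RSS = √0.736498 = 0.858.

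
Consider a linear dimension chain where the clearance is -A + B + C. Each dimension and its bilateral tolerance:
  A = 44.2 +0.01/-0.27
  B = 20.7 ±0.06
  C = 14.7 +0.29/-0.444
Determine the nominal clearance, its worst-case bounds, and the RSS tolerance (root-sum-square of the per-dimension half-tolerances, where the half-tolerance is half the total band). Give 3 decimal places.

Stack each dimension's contribution:
  -A: nom -44.200 → Σnom=-44.200; wc +0.270/-0.010 → slack +0.270/-0.010; half-tol=0.140, Σhalf²=0.019600
  +B: nom +20.700 → Σnom=-23.500; wc +0.060/-0.060 → slack +0.330/-0.070; half-tol=0.060, Σhalf²=0.023200
  +C: nom +14.700 → Σnom=-8.800; wc +0.290/-0.444 → slack +0.620/-0.514; half-tol=0.367, Σhalf²=0.157889
Nominal = -8.800. Worst-case = [-8.800 - 0.514, -8.800 + 0.620] = [-9.314, -8.180]. RSS = √0.157889 = 0.397.

nominal=-8.800 wc=[-9.314,-8.180] rss=0.397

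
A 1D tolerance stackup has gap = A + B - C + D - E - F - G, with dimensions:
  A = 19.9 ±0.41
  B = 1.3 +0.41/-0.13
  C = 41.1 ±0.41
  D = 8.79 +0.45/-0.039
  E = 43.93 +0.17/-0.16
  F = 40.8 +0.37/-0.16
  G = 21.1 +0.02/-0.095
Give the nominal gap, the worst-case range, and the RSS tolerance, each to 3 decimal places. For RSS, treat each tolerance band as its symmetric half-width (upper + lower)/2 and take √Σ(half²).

nominal=-116.940 wc=[-118.489,-114.845] rss=0.755

Stack each dimension's contribution:
  +A: nom +19.900 → Σnom=19.900; wc +0.410/-0.410 → slack +0.410/-0.410; half-tol=0.410, Σhalf²=0.168100
  +B: nom +1.300 → Σnom=21.200; wc +0.410/-0.130 → slack +0.820/-0.540; half-tol=0.270, Σhalf²=0.241000
  -C: nom -41.100 → Σnom=-19.900; wc +0.410/-0.410 → slack +1.230/-0.950; half-tol=0.410, Σhalf²=0.409100
  +D: nom +8.790 → Σnom=-11.110; wc +0.450/-0.039 → slack +1.680/-0.989; half-tol=0.244, Σhalf²=0.468880
  -E: nom -43.930 → Σnom=-55.040; wc +0.160/-0.170 → slack +1.840/-1.159; half-tol=0.165, Σhalf²=0.496105
  -F: nom -40.800 → Σnom=-95.840; wc +0.160/-0.370 → slack +2.000/-1.529; half-tol=0.265, Σhalf²=0.566330
  -G: nom -21.100 → Σnom=-116.940; wc +0.095/-0.020 → slack +2.095/-1.549; half-tol=0.058, Σhalf²=0.569636
Nominal = -116.940. Worst-case = [-116.940 - 1.549, -116.940 + 2.095] = [-118.489, -114.845]. RSS = √0.569636 = 0.755.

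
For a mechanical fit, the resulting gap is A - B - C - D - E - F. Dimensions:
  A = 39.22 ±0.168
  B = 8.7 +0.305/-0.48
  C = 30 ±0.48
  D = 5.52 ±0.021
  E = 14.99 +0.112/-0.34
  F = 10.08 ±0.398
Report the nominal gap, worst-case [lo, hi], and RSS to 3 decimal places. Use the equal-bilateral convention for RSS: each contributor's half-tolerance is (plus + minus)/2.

nominal=-30.070 wc=[-31.554,-28.183] rss=0.789

Stack each dimension's contribution:
  +A: nom +39.220 → Σnom=39.220; wc +0.168/-0.168 → slack +0.168/-0.168; half-tol=0.168, Σhalf²=0.028224
  -B: nom -8.700 → Σnom=30.520; wc +0.480/-0.305 → slack +0.648/-0.473; half-tol=0.392, Σhalf²=0.182280
  -C: nom -30.000 → Σnom=0.520; wc +0.480/-0.480 → slack +1.128/-0.953; half-tol=0.480, Σhalf²=0.412680
  -D: nom -5.520 → Σnom=-5.000; wc +0.021/-0.021 → slack +1.149/-0.974; half-tol=0.021, Σhalf²=0.413121
  -E: nom -14.990 → Σnom=-19.990; wc +0.340/-0.112 → slack +1.489/-1.086; half-tol=0.226, Σhalf²=0.464197
  -F: nom -10.080 → Σnom=-30.070; wc +0.398/-0.398 → slack +1.887/-1.484; half-tol=0.398, Σhalf²=0.622601
Nominal = -30.070. Worst-case = [-30.070 - 1.484, -30.070 + 1.887] = [-31.554, -28.183]. RSS = √0.622601 = 0.789.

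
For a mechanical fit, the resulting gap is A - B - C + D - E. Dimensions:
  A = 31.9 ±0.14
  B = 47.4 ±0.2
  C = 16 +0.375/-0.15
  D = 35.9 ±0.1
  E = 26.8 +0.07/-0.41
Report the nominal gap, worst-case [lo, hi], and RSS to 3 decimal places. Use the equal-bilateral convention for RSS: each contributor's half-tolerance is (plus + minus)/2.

Stack each dimension's contribution:
  +A: nom +31.900 → Σnom=31.900; wc +0.140/-0.140 → slack +0.140/-0.140; half-tol=0.140, Σhalf²=0.019600
  -B: nom -47.400 → Σnom=-15.500; wc +0.200/-0.200 → slack +0.340/-0.340; half-tol=0.200, Σhalf²=0.059600
  -C: nom -16.000 → Σnom=-31.500; wc +0.150/-0.375 → slack +0.490/-0.715; half-tol=0.263, Σhalf²=0.128506
  +D: nom +35.900 → Σnom=4.400; wc +0.100/-0.100 → slack +0.590/-0.815; half-tol=0.100, Σhalf²=0.138506
  -E: nom -26.800 → Σnom=-22.400; wc +0.410/-0.070 → slack +1.000/-0.885; half-tol=0.240, Σhalf²=0.196106
Nominal = -22.400. Worst-case = [-22.400 - 0.885, -22.400 + 1.000] = [-23.285, -21.400]. RSS = √0.196106 = 0.443.

nominal=-22.400 wc=[-23.285,-21.400] rss=0.443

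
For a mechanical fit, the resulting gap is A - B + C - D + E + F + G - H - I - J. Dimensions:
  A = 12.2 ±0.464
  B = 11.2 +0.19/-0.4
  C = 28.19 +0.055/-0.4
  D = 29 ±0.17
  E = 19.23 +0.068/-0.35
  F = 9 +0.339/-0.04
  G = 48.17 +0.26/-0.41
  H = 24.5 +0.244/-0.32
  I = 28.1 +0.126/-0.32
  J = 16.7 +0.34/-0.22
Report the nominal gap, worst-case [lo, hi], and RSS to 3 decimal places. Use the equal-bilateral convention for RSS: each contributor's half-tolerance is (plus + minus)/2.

nominal=7.290 wc=[4.556,9.906] rss=0.885

Stack each dimension's contribution:
  +A: nom +12.200 → Σnom=12.200; wc +0.464/-0.464 → slack +0.464/-0.464; half-tol=0.464, Σhalf²=0.215296
  -B: nom -11.200 → Σnom=1.000; wc +0.400/-0.190 → slack +0.864/-0.654; half-tol=0.295, Σhalf²=0.302321
  +C: nom +28.190 → Σnom=29.190; wc +0.055/-0.400 → slack +0.919/-1.054; half-tol=0.228, Σhalf²=0.354077
  -D: nom -29.000 → Σnom=0.190; wc +0.170/-0.170 → slack +1.089/-1.224; half-tol=0.170, Σhalf²=0.382977
  +E: nom +19.230 → Σnom=19.420; wc +0.068/-0.350 → slack +1.157/-1.574; half-tol=0.209, Σhalf²=0.426658
  +F: nom +9.000 → Σnom=28.420; wc +0.339/-0.040 → slack +1.496/-1.614; half-tol=0.190, Σhalf²=0.462568
  +G: nom +48.170 → Σnom=76.590; wc +0.260/-0.410 → slack +1.756/-2.024; half-tol=0.335, Σhalf²=0.574793
  -H: nom -24.500 → Σnom=52.090; wc +0.320/-0.244 → slack +2.076/-2.268; half-tol=0.282, Σhalf²=0.654317
  -I: nom -28.100 → Σnom=23.990; wc +0.320/-0.126 → slack +2.396/-2.394; half-tol=0.223, Σhalf²=0.704047
  -J: nom -16.700 → Σnom=7.290; wc +0.220/-0.340 → slack +2.616/-2.734; half-tol=0.280, Σhalf²=0.782447
Nominal = 7.290. Worst-case = [7.290 - 2.734, 7.290 + 2.616] = [4.556, 9.906]. RSS = √0.782447 = 0.885.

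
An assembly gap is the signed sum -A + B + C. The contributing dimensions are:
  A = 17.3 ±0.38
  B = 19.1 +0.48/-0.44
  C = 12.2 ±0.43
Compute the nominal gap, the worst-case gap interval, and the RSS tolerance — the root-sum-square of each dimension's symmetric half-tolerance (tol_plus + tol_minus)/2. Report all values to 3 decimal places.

Stack each dimension's contribution:
  -A: nom -17.300 → Σnom=-17.300; wc +0.380/-0.380 → slack +0.380/-0.380; half-tol=0.380, Σhalf²=0.144400
  +B: nom +19.100 → Σnom=1.800; wc +0.480/-0.440 → slack +0.860/-0.820; half-tol=0.460, Σhalf²=0.356000
  +C: nom +12.200 → Σnom=14.000; wc +0.430/-0.430 → slack +1.290/-1.250; half-tol=0.430, Σhalf²=0.540900
Nominal = 14.000. Worst-case = [14.000 - 1.250, 14.000 + 1.290] = [12.750, 15.290]. RSS = √0.540900 = 0.735.

nominal=14.000 wc=[12.750,15.290] rss=0.735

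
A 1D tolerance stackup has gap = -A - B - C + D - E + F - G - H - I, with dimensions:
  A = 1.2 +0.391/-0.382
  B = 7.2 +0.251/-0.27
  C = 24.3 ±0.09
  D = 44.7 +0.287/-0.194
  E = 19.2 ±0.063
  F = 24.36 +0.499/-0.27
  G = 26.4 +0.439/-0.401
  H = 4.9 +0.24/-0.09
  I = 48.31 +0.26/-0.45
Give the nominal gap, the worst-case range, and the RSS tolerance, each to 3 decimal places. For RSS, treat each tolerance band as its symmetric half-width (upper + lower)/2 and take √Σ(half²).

nominal=-62.450 wc=[-64.648,-59.918] rss=0.874

Stack each dimension's contribution:
  -A: nom -1.200 → Σnom=-1.200; wc +0.382/-0.391 → slack +0.382/-0.391; half-tol=0.387, Σhalf²=0.149382
  -B: nom -7.200 → Σnom=-8.400; wc +0.270/-0.251 → slack +0.652/-0.642; half-tol=0.261, Σhalf²=0.217243
  -C: nom -24.300 → Σnom=-32.700; wc +0.090/-0.090 → slack +0.742/-0.732; half-tol=0.090, Σhalf²=0.225343
  +D: nom +44.700 → Σnom=12.000; wc +0.287/-0.194 → slack +1.029/-0.926; half-tol=0.240, Σhalf²=0.283183
  -E: nom -19.200 → Σnom=-7.200; wc +0.063/-0.063 → slack +1.092/-0.989; half-tol=0.063, Σhalf²=0.287152
  +F: nom +24.360 → Σnom=17.160; wc +0.499/-0.270 → slack +1.591/-1.259; half-tol=0.385, Σhalf²=0.434992
  -G: nom -26.400 → Σnom=-9.240; wc +0.401/-0.439 → slack +1.992/-1.698; half-tol=0.420, Σhalf²=0.611392
  -H: nom -4.900 → Σnom=-14.140; wc +0.090/-0.240 → slack +2.082/-1.938; half-tol=0.165, Σhalf²=0.638617
  -I: nom -48.310 → Σnom=-62.450; wc +0.450/-0.260 → slack +2.532/-2.198; half-tol=0.355, Σhalf²=0.764642
Nominal = -62.450. Worst-case = [-62.450 - 2.198, -62.450 + 2.532] = [-64.648, -59.918]. RSS = √0.764642 = 0.874.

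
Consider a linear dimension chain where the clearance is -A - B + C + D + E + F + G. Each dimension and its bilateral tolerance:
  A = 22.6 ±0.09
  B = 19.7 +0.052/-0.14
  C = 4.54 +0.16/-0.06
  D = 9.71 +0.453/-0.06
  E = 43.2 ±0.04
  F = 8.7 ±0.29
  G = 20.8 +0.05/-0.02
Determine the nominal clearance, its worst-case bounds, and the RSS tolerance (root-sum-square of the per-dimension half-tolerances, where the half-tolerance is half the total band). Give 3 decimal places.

nominal=44.650 wc=[44.038,45.873] rss=0.427

Stack each dimension's contribution:
  -A: nom -22.600 → Σnom=-22.600; wc +0.090/-0.090 → slack +0.090/-0.090; half-tol=0.090, Σhalf²=0.008100
  -B: nom -19.700 → Σnom=-42.300; wc +0.140/-0.052 → slack +0.230/-0.142; half-tol=0.096, Σhalf²=0.017316
  +C: nom +4.540 → Σnom=-37.760; wc +0.160/-0.060 → slack +0.390/-0.202; half-tol=0.110, Σhalf²=0.029416
  +D: nom +9.710 → Σnom=-28.050; wc +0.453/-0.060 → slack +0.843/-0.262; half-tol=0.257, Σhalf²=0.095208
  +E: nom +43.200 → Σnom=15.150; wc +0.040/-0.040 → slack +0.883/-0.302; half-tol=0.040, Σhalf²=0.096808
  +F: nom +8.700 → Σnom=23.850; wc +0.290/-0.290 → slack +1.173/-0.592; half-tol=0.290, Σhalf²=0.180908
  +G: nom +20.800 → Σnom=44.650; wc +0.050/-0.020 → slack +1.223/-0.612; half-tol=0.035, Σhalf²=0.182133
Nominal = 44.650. Worst-case = [44.650 - 0.612, 44.650 + 1.223] = [44.038, 45.873]. RSS = √0.182133 = 0.427.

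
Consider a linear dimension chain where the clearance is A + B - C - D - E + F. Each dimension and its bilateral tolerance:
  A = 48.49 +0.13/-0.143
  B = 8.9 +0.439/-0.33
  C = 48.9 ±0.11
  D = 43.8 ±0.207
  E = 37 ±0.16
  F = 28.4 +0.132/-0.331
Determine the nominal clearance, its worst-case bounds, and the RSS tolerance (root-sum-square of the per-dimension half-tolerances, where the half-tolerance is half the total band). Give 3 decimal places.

Stack each dimension's contribution:
  +A: nom +48.490 → Σnom=48.490; wc +0.130/-0.143 → slack +0.130/-0.143; half-tol=0.137, Σhalf²=0.018632
  +B: nom +8.900 → Σnom=57.390; wc +0.439/-0.330 → slack +0.569/-0.473; half-tol=0.385, Σhalf²=0.166473
  -C: nom -48.900 → Σnom=8.490; wc +0.110/-0.110 → slack +0.679/-0.583; half-tol=0.110, Σhalf²=0.178573
  -D: nom -43.800 → Σnom=-35.310; wc +0.207/-0.207 → slack +0.886/-0.790; half-tol=0.207, Σhalf²=0.221422
  -E: nom -37.000 → Σnom=-72.310; wc +0.160/-0.160 → slack +1.046/-0.950; half-tol=0.160, Σhalf²=0.247022
  +F: nom +28.400 → Σnom=-43.910; wc +0.132/-0.331 → slack +1.178/-1.281; half-tol=0.232, Σhalf²=0.300614
Nominal = -43.910. Worst-case = [-43.910 - 1.281, -43.910 + 1.178] = [-45.191, -42.732]. RSS = √0.300614 = 0.548.

nominal=-43.910 wc=[-45.191,-42.732] rss=0.548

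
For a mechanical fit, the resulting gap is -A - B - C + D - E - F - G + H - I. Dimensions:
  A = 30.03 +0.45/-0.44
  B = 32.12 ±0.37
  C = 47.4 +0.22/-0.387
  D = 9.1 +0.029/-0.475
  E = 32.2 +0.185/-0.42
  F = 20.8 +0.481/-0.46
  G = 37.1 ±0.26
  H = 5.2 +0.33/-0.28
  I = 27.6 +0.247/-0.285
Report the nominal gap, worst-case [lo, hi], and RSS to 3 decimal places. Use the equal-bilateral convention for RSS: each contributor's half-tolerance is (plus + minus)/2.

Stack each dimension's contribution:
  -A: nom -30.030 → Σnom=-30.030; wc +0.440/-0.450 → slack +0.440/-0.450; half-tol=0.445, Σhalf²=0.198025
  -B: nom -32.120 → Σnom=-62.150; wc +0.370/-0.370 → slack +0.810/-0.820; half-tol=0.370, Σhalf²=0.334925
  -C: nom -47.400 → Σnom=-109.550; wc +0.387/-0.220 → slack +1.197/-1.040; half-tol=0.303, Σhalf²=0.427037
  +D: nom +9.100 → Σnom=-100.450; wc +0.029/-0.475 → slack +1.226/-1.515; half-tol=0.252, Σhalf²=0.490541
  -E: nom -32.200 → Σnom=-132.650; wc +0.420/-0.185 → slack +1.646/-1.700; half-tol=0.302, Σhalf²=0.582048
  -F: nom -20.800 → Σnom=-153.450; wc +0.460/-0.481 → slack +2.106/-2.181; half-tol=0.471, Σhalf²=0.803418
  -G: nom -37.100 → Σnom=-190.550; wc +0.260/-0.260 → slack +2.366/-2.441; half-tol=0.260, Σhalf²=0.871018
  +H: nom +5.200 → Σnom=-185.350; wc +0.330/-0.280 → slack +2.696/-2.721; half-tol=0.305, Σhalf²=0.964043
  -I: nom -27.600 → Σnom=-212.950; wc +0.285/-0.247 → slack +2.981/-2.968; half-tol=0.266, Σhalf²=1.034799
Nominal = -212.950. Worst-case = [-212.950 - 2.968, -212.950 + 2.981] = [-215.918, -209.969]. RSS = √1.034799 = 1.017.

nominal=-212.950 wc=[-215.918,-209.969] rss=1.017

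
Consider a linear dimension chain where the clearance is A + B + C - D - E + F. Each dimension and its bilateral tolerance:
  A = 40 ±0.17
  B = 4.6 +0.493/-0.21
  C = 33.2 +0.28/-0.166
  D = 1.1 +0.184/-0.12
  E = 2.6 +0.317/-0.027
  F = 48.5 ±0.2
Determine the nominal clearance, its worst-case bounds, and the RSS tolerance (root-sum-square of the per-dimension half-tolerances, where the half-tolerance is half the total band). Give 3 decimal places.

nominal=122.600 wc=[121.353,123.890] rss=0.543

Stack each dimension's contribution:
  +A: nom +40.000 → Σnom=40.000; wc +0.170/-0.170 → slack +0.170/-0.170; half-tol=0.170, Σhalf²=0.028900
  +B: nom +4.600 → Σnom=44.600; wc +0.493/-0.210 → slack +0.663/-0.380; half-tol=0.351, Σhalf²=0.152452
  +C: nom +33.200 → Σnom=77.800; wc +0.280/-0.166 → slack +0.943/-0.546; half-tol=0.223, Σhalf²=0.202181
  -D: nom -1.100 → Σnom=76.700; wc +0.120/-0.184 → slack +1.063/-0.730; half-tol=0.152, Σhalf²=0.225285
  -E: nom -2.600 → Σnom=74.100; wc +0.027/-0.317 → slack +1.090/-1.047; half-tol=0.172, Σhalf²=0.254869
  +F: nom +48.500 → Σnom=122.600; wc +0.200/-0.200 → slack +1.290/-1.247; half-tol=0.200, Σhalf²=0.294869
Nominal = 122.600. Worst-case = [122.600 - 1.247, 122.600 + 1.290] = [121.353, 123.890]. RSS = √0.294869 = 0.543.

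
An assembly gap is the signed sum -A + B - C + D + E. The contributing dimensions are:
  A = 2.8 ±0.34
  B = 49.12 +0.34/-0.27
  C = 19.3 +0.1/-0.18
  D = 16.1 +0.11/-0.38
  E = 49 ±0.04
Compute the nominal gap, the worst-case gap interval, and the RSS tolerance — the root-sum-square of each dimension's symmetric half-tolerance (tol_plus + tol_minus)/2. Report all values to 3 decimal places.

nominal=92.120 wc=[90.990,93.130] rss=0.538

Stack each dimension's contribution:
  -A: nom -2.800 → Σnom=-2.800; wc +0.340/-0.340 → slack +0.340/-0.340; half-tol=0.340, Σhalf²=0.115600
  +B: nom +49.120 → Σnom=46.320; wc +0.340/-0.270 → slack +0.680/-0.610; half-tol=0.305, Σhalf²=0.208625
  -C: nom -19.300 → Σnom=27.020; wc +0.180/-0.100 → slack +0.860/-0.710; half-tol=0.140, Σhalf²=0.228225
  +D: nom +16.100 → Σnom=43.120; wc +0.110/-0.380 → slack +0.970/-1.090; half-tol=0.245, Σhalf²=0.288250
  +E: nom +49.000 → Σnom=92.120; wc +0.040/-0.040 → slack +1.010/-1.130; half-tol=0.040, Σhalf²=0.289850
Nominal = 92.120. Worst-case = [92.120 - 1.130, 92.120 + 1.010] = [90.990, 93.130]. RSS = √0.289850 = 0.538.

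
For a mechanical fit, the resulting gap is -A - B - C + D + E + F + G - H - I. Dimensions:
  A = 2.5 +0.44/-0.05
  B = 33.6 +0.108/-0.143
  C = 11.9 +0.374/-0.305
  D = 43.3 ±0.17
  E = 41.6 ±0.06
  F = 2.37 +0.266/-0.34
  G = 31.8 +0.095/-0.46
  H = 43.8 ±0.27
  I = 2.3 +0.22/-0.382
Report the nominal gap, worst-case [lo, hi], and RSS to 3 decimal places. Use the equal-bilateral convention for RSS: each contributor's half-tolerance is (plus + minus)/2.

Stack each dimension's contribution:
  -A: nom -2.500 → Σnom=-2.500; wc +0.050/-0.440 → slack +0.050/-0.440; half-tol=0.245, Σhalf²=0.060025
  -B: nom -33.600 → Σnom=-36.100; wc +0.143/-0.108 → slack +0.193/-0.548; half-tol=0.126, Σhalf²=0.075775
  -C: nom -11.900 → Σnom=-48.000; wc +0.305/-0.374 → slack +0.498/-0.922; half-tol=0.340, Σhalf²=0.191036
  +D: nom +43.300 → Σnom=-4.700; wc +0.170/-0.170 → slack +0.668/-1.092; half-tol=0.170, Σhalf²=0.219936
  +E: nom +41.600 → Σnom=36.900; wc +0.060/-0.060 → slack +0.728/-1.152; half-tol=0.060, Σhalf²=0.223536
  +F: nom +2.370 → Σnom=39.270; wc +0.266/-0.340 → slack +0.994/-1.492; half-tol=0.303, Σhalf²=0.315345
  +G: nom +31.800 → Σnom=71.070; wc +0.095/-0.460 → slack +1.089/-1.952; half-tol=0.278, Σhalf²=0.392351
  -H: nom -43.800 → Σnom=27.270; wc +0.270/-0.270 → slack +1.359/-2.222; half-tol=0.270, Σhalf²=0.465251
  -I: nom -2.300 → Σnom=24.970; wc +0.382/-0.220 → slack +1.741/-2.442; half-tol=0.301, Σhalf²=0.555852
Nominal = 24.970. Worst-case = [24.970 - 2.442, 24.970 + 1.741] = [22.528, 26.711]. RSS = √0.555852 = 0.746.

nominal=24.970 wc=[22.528,26.711] rss=0.746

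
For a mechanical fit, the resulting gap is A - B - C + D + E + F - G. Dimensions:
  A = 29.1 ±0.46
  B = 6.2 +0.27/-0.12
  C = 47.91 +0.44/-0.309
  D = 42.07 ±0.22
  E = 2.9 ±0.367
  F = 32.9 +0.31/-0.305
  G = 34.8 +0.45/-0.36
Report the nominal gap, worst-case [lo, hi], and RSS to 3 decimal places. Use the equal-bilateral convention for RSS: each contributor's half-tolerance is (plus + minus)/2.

nominal=18.060 wc=[15.548,20.206] rss=0.912

Stack each dimension's contribution:
  +A: nom +29.100 → Σnom=29.100; wc +0.460/-0.460 → slack +0.460/-0.460; half-tol=0.460, Σhalf²=0.211600
  -B: nom -6.200 → Σnom=22.900; wc +0.120/-0.270 → slack +0.580/-0.730; half-tol=0.195, Σhalf²=0.249625
  -C: nom -47.910 → Σnom=-25.010; wc +0.309/-0.440 → slack +0.889/-1.170; half-tol=0.374, Σhalf²=0.389875
  +D: nom +42.070 → Σnom=17.060; wc +0.220/-0.220 → slack +1.109/-1.390; half-tol=0.220, Σhalf²=0.438275
  +E: nom +2.900 → Σnom=19.960; wc +0.367/-0.367 → slack +1.476/-1.757; half-tol=0.367, Σhalf²=0.572964
  +F: nom +32.900 → Σnom=52.860; wc +0.310/-0.305 → slack +1.786/-2.062; half-tol=0.307, Σhalf²=0.667521
  -G: nom -34.800 → Σnom=18.060; wc +0.360/-0.450 → slack +2.146/-2.512; half-tol=0.405, Σhalf²=0.831546
Nominal = 18.060. Worst-case = [18.060 - 2.512, 18.060 + 2.146] = [15.548, 20.206]. RSS = √0.831546 = 0.912.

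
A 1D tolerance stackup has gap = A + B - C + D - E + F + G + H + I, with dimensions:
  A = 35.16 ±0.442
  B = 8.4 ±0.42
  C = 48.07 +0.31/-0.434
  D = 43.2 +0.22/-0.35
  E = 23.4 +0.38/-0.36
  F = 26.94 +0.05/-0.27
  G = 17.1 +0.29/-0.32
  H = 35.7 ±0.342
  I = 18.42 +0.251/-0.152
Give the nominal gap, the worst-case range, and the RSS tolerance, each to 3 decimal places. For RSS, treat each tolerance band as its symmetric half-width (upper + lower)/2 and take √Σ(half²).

Stack each dimension's contribution:
  +A: nom +35.160 → Σnom=35.160; wc +0.442/-0.442 → slack +0.442/-0.442; half-tol=0.442, Σhalf²=0.195364
  +B: nom +8.400 → Σnom=43.560; wc +0.420/-0.420 → slack +0.862/-0.862; half-tol=0.420, Σhalf²=0.371764
  -C: nom -48.070 → Σnom=-4.510; wc +0.434/-0.310 → slack +1.296/-1.172; half-tol=0.372, Σhalf²=0.510148
  +D: nom +43.200 → Σnom=38.690; wc +0.220/-0.350 → slack +1.516/-1.522; half-tol=0.285, Σhalf²=0.591373
  -E: nom -23.400 → Σnom=15.290; wc +0.360/-0.380 → slack +1.876/-1.902; half-tol=0.370, Σhalf²=0.728273
  +F: nom +26.940 → Σnom=42.230; wc +0.050/-0.270 → slack +1.926/-2.172; half-tol=0.160, Σhalf²=0.753873
  +G: nom +17.100 → Σnom=59.330; wc +0.290/-0.320 → slack +2.216/-2.492; half-tol=0.305, Σhalf²=0.846898
  +H: nom +35.700 → Σnom=95.030; wc +0.342/-0.342 → slack +2.558/-2.834; half-tol=0.342, Σhalf²=0.963862
  +I: nom +18.420 → Σnom=113.450; wc +0.251/-0.152 → slack +2.809/-2.986; half-tol=0.202, Σhalf²=1.004464
Nominal = 113.450. Worst-case = [113.450 - 2.986, 113.450 + 2.809] = [110.464, 116.259]. RSS = √1.004464 = 1.002.

nominal=113.450 wc=[110.464,116.259] rss=1.002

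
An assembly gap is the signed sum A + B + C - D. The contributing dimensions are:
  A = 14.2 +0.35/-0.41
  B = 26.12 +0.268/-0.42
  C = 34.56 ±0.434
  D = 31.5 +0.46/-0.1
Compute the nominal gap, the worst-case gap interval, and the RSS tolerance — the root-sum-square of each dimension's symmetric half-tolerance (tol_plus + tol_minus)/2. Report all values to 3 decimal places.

Stack each dimension's contribution:
  +A: nom +14.200 → Σnom=14.200; wc +0.350/-0.410 → slack +0.350/-0.410; half-tol=0.380, Σhalf²=0.144400
  +B: nom +26.120 → Σnom=40.320; wc +0.268/-0.420 → slack +0.618/-0.830; half-tol=0.344, Σhalf²=0.262736
  +C: nom +34.560 → Σnom=74.880; wc +0.434/-0.434 → slack +1.052/-1.264; half-tol=0.434, Σhalf²=0.451092
  -D: nom -31.500 → Σnom=43.380; wc +0.100/-0.460 → slack +1.152/-1.724; half-tol=0.280, Σhalf²=0.529492
Nominal = 43.380. Worst-case = [43.380 - 1.724, 43.380 + 1.152] = [41.656, 44.532]. RSS = √0.529492 = 0.728.

nominal=43.380 wc=[41.656,44.532] rss=0.728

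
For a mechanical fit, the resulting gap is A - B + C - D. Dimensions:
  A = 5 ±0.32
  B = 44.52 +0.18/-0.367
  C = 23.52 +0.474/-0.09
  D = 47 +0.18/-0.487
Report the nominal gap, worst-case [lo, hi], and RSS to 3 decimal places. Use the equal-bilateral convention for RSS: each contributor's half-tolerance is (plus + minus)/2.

nominal=-63.000 wc=[-63.770,-61.352] rss=0.607

Stack each dimension's contribution:
  +A: nom +5.000 → Σnom=5.000; wc +0.320/-0.320 → slack +0.320/-0.320; half-tol=0.320, Σhalf²=0.102400
  -B: nom -44.520 → Σnom=-39.520; wc +0.367/-0.180 → slack +0.687/-0.500; half-tol=0.273, Σhalf²=0.177202
  +C: nom +23.520 → Σnom=-16.000; wc +0.474/-0.090 → slack +1.161/-0.590; half-tol=0.282, Σhalf²=0.256726
  -D: nom -47.000 → Σnom=-63.000; wc +0.487/-0.180 → slack +1.648/-0.770; half-tol=0.334, Σhalf²=0.367949
Nominal = -63.000. Worst-case = [-63.000 - 0.770, -63.000 + 1.648] = [-63.770, -61.352]. RSS = √0.367949 = 0.607.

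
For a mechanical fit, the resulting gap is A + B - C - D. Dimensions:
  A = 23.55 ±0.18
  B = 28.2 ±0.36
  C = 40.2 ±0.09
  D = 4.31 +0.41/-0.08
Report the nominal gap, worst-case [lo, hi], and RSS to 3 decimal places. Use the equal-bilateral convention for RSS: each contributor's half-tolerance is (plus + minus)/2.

nominal=7.240 wc=[6.200,7.950] rss=0.480

Stack each dimension's contribution:
  +A: nom +23.550 → Σnom=23.550; wc +0.180/-0.180 → slack +0.180/-0.180; half-tol=0.180, Σhalf²=0.032400
  +B: nom +28.200 → Σnom=51.750; wc +0.360/-0.360 → slack +0.540/-0.540; half-tol=0.360, Σhalf²=0.162000
  -C: nom -40.200 → Σnom=11.550; wc +0.090/-0.090 → slack +0.630/-0.630; half-tol=0.090, Σhalf²=0.170100
  -D: nom -4.310 → Σnom=7.240; wc +0.080/-0.410 → slack +0.710/-1.040; half-tol=0.245, Σhalf²=0.230125
Nominal = 7.240. Worst-case = [7.240 - 1.040, 7.240 + 0.710] = [6.200, 7.950]. RSS = √0.230125 = 0.480.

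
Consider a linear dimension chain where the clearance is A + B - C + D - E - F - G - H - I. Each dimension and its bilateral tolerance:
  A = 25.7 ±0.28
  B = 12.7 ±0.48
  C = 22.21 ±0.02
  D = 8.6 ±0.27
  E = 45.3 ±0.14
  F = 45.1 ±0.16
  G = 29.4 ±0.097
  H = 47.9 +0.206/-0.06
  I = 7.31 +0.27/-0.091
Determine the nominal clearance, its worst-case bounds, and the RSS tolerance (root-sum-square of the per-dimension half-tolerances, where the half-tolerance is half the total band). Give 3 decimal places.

nominal=-150.220 wc=[-152.143,-148.622] rss=0.698

Stack each dimension's contribution:
  +A: nom +25.700 → Σnom=25.700; wc +0.280/-0.280 → slack +0.280/-0.280; half-tol=0.280, Σhalf²=0.078400
  +B: nom +12.700 → Σnom=38.400; wc +0.480/-0.480 → slack +0.760/-0.760; half-tol=0.480, Σhalf²=0.308800
  -C: nom -22.210 → Σnom=16.190; wc +0.020/-0.020 → slack +0.780/-0.780; half-tol=0.020, Σhalf²=0.309200
  +D: nom +8.600 → Σnom=24.790; wc +0.270/-0.270 → slack +1.050/-1.050; half-tol=0.270, Σhalf²=0.382100
  -E: nom -45.300 → Σnom=-20.510; wc +0.140/-0.140 → slack +1.190/-1.190; half-tol=0.140, Σhalf²=0.401700
  -F: nom -45.100 → Σnom=-65.610; wc +0.160/-0.160 → slack +1.350/-1.350; half-tol=0.160, Σhalf²=0.427300
  -G: nom -29.400 → Σnom=-95.010; wc +0.097/-0.097 → slack +1.447/-1.447; half-tol=0.097, Σhalf²=0.436709
  -H: nom -47.900 → Σnom=-142.910; wc +0.060/-0.206 → slack +1.507/-1.653; half-tol=0.133, Σhalf²=0.454398
  -I: nom -7.310 → Σnom=-150.220; wc +0.091/-0.270 → slack +1.598/-1.923; half-tol=0.180, Σhalf²=0.486978
Nominal = -150.220. Worst-case = [-150.220 - 1.923, -150.220 + 1.598] = [-152.143, -148.622]. RSS = √0.486978 = 0.698.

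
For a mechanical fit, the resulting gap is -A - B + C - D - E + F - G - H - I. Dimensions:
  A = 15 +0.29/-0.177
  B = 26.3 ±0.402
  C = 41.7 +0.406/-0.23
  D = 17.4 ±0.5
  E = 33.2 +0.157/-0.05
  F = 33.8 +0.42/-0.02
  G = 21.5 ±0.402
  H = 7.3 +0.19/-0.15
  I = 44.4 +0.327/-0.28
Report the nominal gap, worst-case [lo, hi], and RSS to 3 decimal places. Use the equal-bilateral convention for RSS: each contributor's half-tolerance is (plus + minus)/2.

Stack each dimension's contribution:
  -A: nom -15.000 → Σnom=-15.000; wc +0.177/-0.290 → slack +0.177/-0.290; half-tol=0.233, Σhalf²=0.054522
  -B: nom -26.300 → Σnom=-41.300; wc +0.402/-0.402 → slack +0.579/-0.692; half-tol=0.402, Σhalf²=0.216126
  +C: nom +41.700 → Σnom=0.400; wc +0.406/-0.230 → slack +0.985/-0.922; half-tol=0.318, Σhalf²=0.317250
  -D: nom -17.400 → Σnom=-17.000; wc +0.500/-0.500 → slack +1.485/-1.422; half-tol=0.500, Σhalf²=0.567250
  -E: nom -33.200 → Σnom=-50.200; wc +0.050/-0.157 → slack +1.535/-1.579; half-tol=0.104, Σhalf²=0.577963
  +F: nom +33.800 → Σnom=-16.400; wc +0.420/-0.020 → slack +1.955/-1.599; half-tol=0.220, Σhalf²=0.626363
  -G: nom -21.500 → Σnom=-37.900; wc +0.402/-0.402 → slack +2.357/-2.001; half-tol=0.402, Σhalf²=0.787967
  -H: nom -7.300 → Σnom=-45.200; wc +0.150/-0.190 → slack +2.507/-2.191; half-tol=0.170, Σhalf²=0.816867
  -I: nom -44.400 → Σnom=-89.600; wc +0.280/-0.327 → slack +2.787/-2.518; half-tol=0.303, Σhalf²=0.908979
Nominal = -89.600. Worst-case = [-89.600 - 2.518, -89.600 + 2.787] = [-92.118, -86.813]. RSS = √0.908979 = 0.953.

nominal=-89.600 wc=[-92.118,-86.813] rss=0.953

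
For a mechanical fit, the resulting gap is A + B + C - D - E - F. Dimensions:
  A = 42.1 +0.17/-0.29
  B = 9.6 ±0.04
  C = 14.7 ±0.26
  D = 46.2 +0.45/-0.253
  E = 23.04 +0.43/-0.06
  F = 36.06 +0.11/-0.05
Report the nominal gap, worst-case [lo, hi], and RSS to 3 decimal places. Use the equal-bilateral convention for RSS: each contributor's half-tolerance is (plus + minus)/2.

Stack each dimension's contribution:
  +A: nom +42.100 → Σnom=42.100; wc +0.170/-0.290 → slack +0.170/-0.290; half-tol=0.230, Σhalf²=0.052900
  +B: nom +9.600 → Σnom=51.700; wc +0.040/-0.040 → slack +0.210/-0.330; half-tol=0.040, Σhalf²=0.054500
  +C: nom +14.700 → Σnom=66.400; wc +0.260/-0.260 → slack +0.470/-0.590; half-tol=0.260, Σhalf²=0.122100
  -D: nom -46.200 → Σnom=20.200; wc +0.253/-0.450 → slack +0.723/-1.040; half-tol=0.352, Σhalf²=0.245652
  -E: nom -23.040 → Σnom=-2.840; wc +0.060/-0.430 → slack +0.783/-1.470; half-tol=0.245, Σhalf²=0.305677
  -F: nom -36.060 → Σnom=-38.900; wc +0.050/-0.110 → slack +0.833/-1.580; half-tol=0.080, Σhalf²=0.312077
Nominal = -38.900. Worst-case = [-38.900 - 1.580, -38.900 + 0.833] = [-40.480, -38.067]. RSS = √0.312077 = 0.559.

nominal=-38.900 wc=[-40.480,-38.067] rss=0.559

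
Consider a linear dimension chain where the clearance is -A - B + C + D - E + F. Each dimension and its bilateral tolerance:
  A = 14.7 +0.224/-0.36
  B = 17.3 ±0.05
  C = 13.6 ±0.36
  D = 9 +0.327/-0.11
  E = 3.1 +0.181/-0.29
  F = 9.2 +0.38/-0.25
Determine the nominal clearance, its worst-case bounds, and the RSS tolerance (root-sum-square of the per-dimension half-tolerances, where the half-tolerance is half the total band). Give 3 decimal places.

Stack each dimension's contribution:
  -A: nom -14.700 → Σnom=-14.700; wc +0.360/-0.224 → slack +0.360/-0.224; half-tol=0.292, Σhalf²=0.085264
  -B: nom -17.300 → Σnom=-32.000; wc +0.050/-0.050 → slack +0.410/-0.274; half-tol=0.050, Σhalf²=0.087764
  +C: nom +13.600 → Σnom=-18.400; wc +0.360/-0.360 → slack +0.770/-0.634; half-tol=0.360, Σhalf²=0.217364
  +D: nom +9.000 → Σnom=-9.400; wc +0.327/-0.110 → slack +1.097/-0.744; half-tol=0.218, Σhalf²=0.265106
  -E: nom -3.100 → Σnom=-12.500; wc +0.290/-0.181 → slack +1.387/-0.925; half-tol=0.235, Σhalf²=0.320566
  +F: nom +9.200 → Σnom=-3.300; wc +0.380/-0.250 → slack +1.767/-1.175; half-tol=0.315, Σhalf²=0.419791
Nominal = -3.300. Worst-case = [-3.300 - 1.175, -3.300 + 1.767] = [-4.475, -1.533]. RSS = √0.419791 = 0.648.

nominal=-3.300 wc=[-4.475,-1.533] rss=0.648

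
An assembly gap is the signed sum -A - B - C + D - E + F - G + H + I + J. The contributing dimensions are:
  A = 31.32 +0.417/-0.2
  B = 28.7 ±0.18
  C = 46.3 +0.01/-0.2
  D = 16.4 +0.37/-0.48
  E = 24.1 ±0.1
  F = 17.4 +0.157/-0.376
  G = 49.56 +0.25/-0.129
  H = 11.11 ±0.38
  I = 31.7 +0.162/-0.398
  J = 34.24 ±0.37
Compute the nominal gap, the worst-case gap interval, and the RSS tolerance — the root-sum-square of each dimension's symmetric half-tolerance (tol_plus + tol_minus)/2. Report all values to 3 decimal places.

Stack each dimension's contribution:
  -A: nom -31.320 → Σnom=-31.320; wc +0.200/-0.417 → slack +0.200/-0.417; half-tol=0.308, Σhalf²=0.095172
  -B: nom -28.700 → Σnom=-60.020; wc +0.180/-0.180 → slack +0.380/-0.597; half-tol=0.180, Σhalf²=0.127572
  -C: nom -46.300 → Σnom=-106.320; wc +0.200/-0.010 → slack +0.580/-0.607; half-tol=0.105, Σhalf²=0.138597
  +D: nom +16.400 → Σnom=-89.920; wc +0.370/-0.480 → slack +0.950/-1.087; half-tol=0.425, Σhalf²=0.319222
  -E: nom -24.100 → Σnom=-114.020; wc +0.100/-0.100 → slack +1.050/-1.187; half-tol=0.100, Σhalf²=0.329222
  +F: nom +17.400 → Σnom=-96.620; wc +0.157/-0.376 → slack +1.207/-1.563; half-tol=0.267, Σhalf²=0.400245
  -G: nom -49.560 → Σnom=-146.180; wc +0.129/-0.250 → slack +1.336/-1.813; half-tol=0.190, Σhalf²=0.436155
  +H: nom +11.110 → Σnom=-135.070; wc +0.380/-0.380 → slack +1.716/-2.193; half-tol=0.380, Σhalf²=0.580555
  +I: nom +31.700 → Σnom=-103.370; wc +0.162/-0.398 → slack +1.878/-2.591; half-tol=0.280, Σhalf²=0.658955
  +J: nom +34.240 → Σnom=-69.130; wc +0.370/-0.370 → slack +2.248/-2.961; half-tol=0.370, Σhalf²=0.795855
Nominal = -69.130. Worst-case = [-69.130 - 2.961, -69.130 + 2.248] = [-72.091, -66.882]. RSS = √0.795855 = 0.892.

nominal=-69.130 wc=[-72.091,-66.882] rss=0.892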